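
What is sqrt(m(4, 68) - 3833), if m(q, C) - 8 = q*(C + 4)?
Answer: 3*I*sqrt(393) ≈ 59.473*I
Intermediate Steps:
m(q, C) = 8 + q*(4 + C) (m(q, C) = 8 + q*(C + 4) = 8 + q*(4 + C))
sqrt(m(4, 68) - 3833) = sqrt((8 + 4*4 + 68*4) - 3833) = sqrt((8 + 16 + 272) - 3833) = sqrt(296 - 3833) = sqrt(-3537) = 3*I*sqrt(393)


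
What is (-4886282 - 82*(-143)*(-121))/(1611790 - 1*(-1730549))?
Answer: -6305128/3342339 ≈ -1.8864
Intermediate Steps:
(-4886282 - 82*(-143)*(-121))/(1611790 - 1*(-1730549)) = (-4886282 + 11726*(-121))/(1611790 + 1730549) = (-4886282 - 1418846)/3342339 = -6305128*1/3342339 = -6305128/3342339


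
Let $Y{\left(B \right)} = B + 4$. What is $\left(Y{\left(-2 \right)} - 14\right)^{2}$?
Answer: $144$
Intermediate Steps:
$Y{\left(B \right)} = 4 + B$
$\left(Y{\left(-2 \right)} - 14\right)^{2} = \left(\left(4 - 2\right) - 14\right)^{2} = \left(2 - 14\right)^{2} = \left(-12\right)^{2} = 144$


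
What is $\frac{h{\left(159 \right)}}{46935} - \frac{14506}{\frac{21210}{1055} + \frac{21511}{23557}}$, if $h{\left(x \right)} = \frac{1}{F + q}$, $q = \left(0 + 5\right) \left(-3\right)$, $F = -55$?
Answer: $- \frac{6768258360806729}{9806375020050} \approx -690.19$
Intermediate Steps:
$q = -15$ ($q = 5 \left(-3\right) = -15$)
$h{\left(x \right)} = - \frac{1}{70}$ ($h{\left(x \right)} = \frac{1}{-55 - 15} = \frac{1}{-70} = - \frac{1}{70}$)
$\frac{h{\left(159 \right)}}{46935} - \frac{14506}{\frac{21210}{1055} + \frac{21511}{23557}} = - \frac{1}{70 \cdot 46935} - \frac{14506}{\frac{21210}{1055} + \frac{21511}{23557}} = \left(- \frac{1}{70}\right) \frac{1}{46935} - \frac{14506}{21210 \cdot \frac{1}{1055} + 21511 \cdot \frac{1}{23557}} = - \frac{1}{3285450} - \frac{14506}{\frac{4242}{211} + \frac{21511}{23557}} = - \frac{1}{3285450} - \frac{14506}{\frac{104467615}{4970527}} = - \frac{1}{3285450} - \frac{72102464662}{104467615} = - \frac{6768258360806729}{9806375020050}$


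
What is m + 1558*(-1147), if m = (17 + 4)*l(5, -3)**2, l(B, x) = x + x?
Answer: -1786270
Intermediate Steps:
l(B, x) = 2*x
m = 756 (m = (17 + 4)*(2*(-3))**2 = 21*(-6)**2 = 21*36 = 756)
m + 1558*(-1147) = 756 + 1558*(-1147) = 756 - 1787026 = -1786270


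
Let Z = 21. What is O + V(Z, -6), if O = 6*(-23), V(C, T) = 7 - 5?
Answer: -136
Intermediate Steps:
V(C, T) = 2
O = -138
O + V(Z, -6) = -138 + 2 = -136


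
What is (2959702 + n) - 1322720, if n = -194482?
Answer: 1442500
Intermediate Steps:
(2959702 + n) - 1322720 = (2959702 - 194482) - 1322720 = 2765220 - 1322720 = 1442500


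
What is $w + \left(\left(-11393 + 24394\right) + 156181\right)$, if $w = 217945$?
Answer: $387127$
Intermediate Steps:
$w + \left(\left(-11393 + 24394\right) + 156181\right) = 217945 + \left(\left(-11393 + 24394\right) + 156181\right) = 217945 + \left(13001 + 156181\right) = 217945 + 169182 = 387127$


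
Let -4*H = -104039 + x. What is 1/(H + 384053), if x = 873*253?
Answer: 2/709691 ≈ 2.8181e-6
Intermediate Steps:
x = 220869
H = -58415/2 (H = -(-104039 + 220869)/4 = -¼*116830 = -58415/2 ≈ -29208.)
1/(H + 384053) = 1/(-58415/2 + 384053) = 1/(709691/2) = 2/709691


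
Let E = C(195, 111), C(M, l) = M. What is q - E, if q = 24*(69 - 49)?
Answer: 285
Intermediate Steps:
q = 480 (q = 24*20 = 480)
E = 195
q - E = 480 - 1*195 = 480 - 195 = 285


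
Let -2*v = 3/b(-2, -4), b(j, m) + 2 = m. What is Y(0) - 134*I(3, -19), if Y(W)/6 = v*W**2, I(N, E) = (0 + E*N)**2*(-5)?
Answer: 2176830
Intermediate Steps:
b(j, m) = -2 + m
I(N, E) = -5*E**2*N**2 (I(N, E) = (E*N)**2*(-5) = (E**2*N**2)*(-5) = -5*E**2*N**2)
v = 1/4 (v = -3/(2*(-2 - 4)) = -3/(2*(-6)) = -3*(-1)/(2*6) = -1/2*(-1/2) = 1/4 ≈ 0.25000)
Y(W) = 3*W**2/2 (Y(W) = 6*(W**2/4) = 3*W**2/2)
Y(0) - 134*I(3, -19) = (3/2)*0**2 - (-670)*(-19)**2*3**2 = (3/2)*0 - (-670)*361*9 = 0 - 134*(-16245) = 0 + 2176830 = 2176830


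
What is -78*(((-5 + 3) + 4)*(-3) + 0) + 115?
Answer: 583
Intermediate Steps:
-78*(((-5 + 3) + 4)*(-3) + 0) + 115 = -78*((-2 + 4)*(-3) + 0) + 115 = -78*(2*(-3) + 0) + 115 = -78*(-6 + 0) + 115 = -78*(-6) + 115 = 468 + 115 = 583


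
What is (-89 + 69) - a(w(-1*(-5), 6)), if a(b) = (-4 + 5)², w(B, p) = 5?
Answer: -21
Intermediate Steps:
a(b) = 1 (a(b) = 1² = 1)
(-89 + 69) - a(w(-1*(-5), 6)) = (-89 + 69) - 1*1 = -20 - 1 = -21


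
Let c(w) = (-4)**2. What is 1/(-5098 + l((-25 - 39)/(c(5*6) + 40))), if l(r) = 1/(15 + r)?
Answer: -97/494499 ≈ -0.00019616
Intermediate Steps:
c(w) = 16
1/(-5098 + l((-25 - 39)/(c(5*6) + 40))) = 1/(-5098 + 1/(15 + (-25 - 39)/(16 + 40))) = 1/(-5098 + 1/(15 - 64/56)) = 1/(-5098 + 1/(15 - 64*1/56)) = 1/(-5098 + 1/(15 - 8/7)) = 1/(-5098 + 1/(97/7)) = 1/(-5098 + 7/97) = 1/(-494499/97) = -97/494499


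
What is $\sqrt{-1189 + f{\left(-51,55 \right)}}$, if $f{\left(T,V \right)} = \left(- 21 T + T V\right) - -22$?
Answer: $i \sqrt{2901} \approx 53.861 i$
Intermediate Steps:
$f{\left(T,V \right)} = 22 - 21 T + T V$ ($f{\left(T,V \right)} = \left(- 21 T + T V\right) + 22 = 22 - 21 T + T V$)
$\sqrt{-1189 + f{\left(-51,55 \right)}} = \sqrt{-1189 - 1712} = \sqrt{-2901} = i \sqrt{2901}$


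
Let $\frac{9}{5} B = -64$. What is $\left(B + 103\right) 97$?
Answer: $\frac{58879}{9} \approx 6542.1$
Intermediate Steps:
$B = - \frac{320}{9}$ ($B = \frac{5}{9} \left(-64\right) = - \frac{320}{9} \approx -35.556$)
$\left(B + 103\right) 97 = \left(- \frac{320}{9} + 103\right) 97 = \frac{607}{9} \cdot 97 = \frac{58879}{9}$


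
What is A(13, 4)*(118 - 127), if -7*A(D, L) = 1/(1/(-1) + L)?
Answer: 3/7 ≈ 0.42857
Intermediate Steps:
A(D, L) = -1/(7*(-1 + L)) (A(D, L) = -1/(7*(1/(-1) + L)) = -1/(7*(-1 + L)))
A(13, 4)*(118 - 127) = (-1/(-7 + 7*4))*(118 - 127) = -1/(-7 + 28)*(-9) = -1/21*(-9) = 3/7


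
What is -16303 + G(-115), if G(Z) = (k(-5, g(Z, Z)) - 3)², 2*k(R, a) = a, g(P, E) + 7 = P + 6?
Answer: -12582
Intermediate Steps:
g(P, E) = -1 + P (g(P, E) = -7 + (P + 6) = -7 + (6 + P) = -1 + P)
k(R, a) = a/2
G(Z) = (-7/2 + Z/2)² (G(Z) = ((-1 + Z)/2 - 3)² = ((-½ + Z/2) - 3)² = (-7/2 + Z/2)²)
-16303 + G(-115) = -16303 + (-7 - 115)²/4 = -16303 + (¼)*(-122)² = -16303 + (¼)*14884 = -16303 + 3721 = -12582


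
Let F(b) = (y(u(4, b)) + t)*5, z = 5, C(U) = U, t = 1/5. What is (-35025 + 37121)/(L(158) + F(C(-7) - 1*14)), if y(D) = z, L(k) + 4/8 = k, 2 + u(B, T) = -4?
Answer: 4192/367 ≈ 11.422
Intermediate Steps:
u(B, T) = -6 (u(B, T) = -2 - 4 = -6)
t = 1/5 ≈ 0.20000
L(k) = -1/2 + k
y(D) = 5
F(b) = 26 (F(b) = (5 + 1/5)*5 = (26/5)*5 = 26)
(-35025 + 37121)/(L(158) + F(C(-7) - 1*14)) = (-35025 + 37121)/((-1/2 + 158) + 26) = 2096/(315/2 + 26) = 2096/(367/2) = 2096*(2/367) = 4192/367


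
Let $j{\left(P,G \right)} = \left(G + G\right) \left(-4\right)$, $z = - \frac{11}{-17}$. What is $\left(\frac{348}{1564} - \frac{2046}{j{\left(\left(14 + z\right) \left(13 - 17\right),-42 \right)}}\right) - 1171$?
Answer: $- \frac{25768675}{21896} \approx -1176.9$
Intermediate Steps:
$z = \frac{11}{17}$ ($z = \left(-11\right) \left(- \frac{1}{17}\right) = \frac{11}{17} \approx 0.64706$)
$j{\left(P,G \right)} = - 8 G$ ($j{\left(P,G \right)} = 2 G \left(-4\right) = - 8 G$)
$\left(\frac{348}{1564} - \frac{2046}{j{\left(\left(14 + z\right) \left(13 - 17\right),-42 \right)}}\right) - 1171 = \left(\frac{348}{1564} - \frac{2046}{\left(-8\right) \left(-42\right)}\right) - 1171 = \left(348 \cdot \frac{1}{1564} - \frac{2046}{336}\right) - 1171 = \left(\frac{87}{391} - \frac{341}{56}\right) - 1171 = - \frac{128459}{21896} - 1171 = - \frac{25768675}{21896}$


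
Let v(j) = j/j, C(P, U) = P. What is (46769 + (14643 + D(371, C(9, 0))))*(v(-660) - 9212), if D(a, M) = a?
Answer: -569083213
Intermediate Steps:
v(j) = 1
(46769 + (14643 + D(371, C(9, 0))))*(v(-660) - 9212) = (46769 + (14643 + 371))*(1 - 9212) = (46769 + 15014)*(-9211) = 61783*(-9211) = -569083213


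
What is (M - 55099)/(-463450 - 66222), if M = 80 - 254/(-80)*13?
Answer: 199919/1926080 ≈ 0.10380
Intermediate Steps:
M = 4851/40 (M = 80 - 254*(-1/80)*13 = 80 + (127/40)*13 = 80 + 1651/40 = 4851/40 ≈ 121.28)
(M - 55099)/(-463450 - 66222) = (4851/40 - 55099)/(-463450 - 66222) = -2199109/40/(-529672) = -2199109/40*(-1/529672) = 199919/1926080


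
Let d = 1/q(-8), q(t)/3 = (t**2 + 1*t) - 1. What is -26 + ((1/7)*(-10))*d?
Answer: -6008/231 ≈ -26.009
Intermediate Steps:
q(t) = -3 + 3*t + 3*t**2 (q(t) = 3*((t**2 + 1*t) - 1) = 3*((t**2 + t) - 1) = 3*((t + t**2) - 1) = 3*(-1 + t + t**2) = -3 + 3*t + 3*t**2)
d = 1/165 (d = 1/(-3 + 3*(-8) + 3*(-8)**2) = 1/(-3 - 24 + 3*64) = 1/(-3 - 24 + 192) = 1/165 ≈ 0.0060606)
-26 + ((1/7)*(-10))*d = -26 + ((1/7)*(-10))*(1/165) = -26 - 10/7*1/165 = -26 - 2/231 = -6008/231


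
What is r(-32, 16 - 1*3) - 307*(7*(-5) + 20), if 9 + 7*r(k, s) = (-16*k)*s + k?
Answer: 5550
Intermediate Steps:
r(k, s) = -9/7 + k/7 - 16*k*s/7 (r(k, s) = -9/7 + ((-16*k)*s + k)/7 = -9/7 + (-16*k*s + k)/7 = -9/7 + (k - 16*k*s)/7 = -9/7 + (k/7 - 16*k*s/7) = -9/7 + k/7 - 16*k*s/7)
r(-32, 16 - 1*3) - 307*(7*(-5) + 20) = (-9/7 + (⅐)*(-32) - 16/7*(-32)*(16 - 1*3)) - 307*(7*(-5) + 20) = (-9/7 - 32/7 - 16/7*(-32)*(16 - 3)) - 307*(-35 + 20) = (-9/7 - 32/7 - 16/7*(-32)*13) - 307*(-15) = (-9/7 - 32/7 + 6656/7) + 4605 = 945 + 4605 = 5550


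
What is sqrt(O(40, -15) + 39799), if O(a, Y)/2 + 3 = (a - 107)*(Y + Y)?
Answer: sqrt(43813) ≈ 209.32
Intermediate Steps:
O(a, Y) = -6 + 4*Y*(-107 + a) (O(a, Y) = -6 + 2*((a - 107)*(Y + Y)) = -6 + 2*((-107 + a)*(2*Y)) = -6 + 2*(2*Y*(-107 + a)) = -6 + 4*Y*(-107 + a))
sqrt(O(40, -15) + 39799) = sqrt((-6 - 428*(-15) + 4*(-15)*40) + 39799) = sqrt((-6 + 6420 - 2400) + 39799) = sqrt(4014 + 39799) = sqrt(43813)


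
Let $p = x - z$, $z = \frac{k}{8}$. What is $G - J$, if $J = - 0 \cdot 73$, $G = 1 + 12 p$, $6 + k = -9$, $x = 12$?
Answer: $\frac{335}{2} \approx 167.5$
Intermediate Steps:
$k = -15$ ($k = -6 - 9 = -15$)
$z = - \frac{15}{8} \approx -1.875$
$p = \frac{111}{8}$ ($p = 12 - - \frac{15}{8} = 12 + \frac{15}{8} = \frac{111}{8} \approx 13.875$)
$G = \frac{335}{2}$ ($G = 1 + 12 \cdot \frac{111}{8} = 1 + \frac{333}{2} = \frac{335}{2} \approx 167.5$)
$J = 0$ ($J = \left(-1\right) 0 = 0$)
$G - J = \frac{335}{2} - 0 = \frac{335}{2} + 0 = \frac{335}{2}$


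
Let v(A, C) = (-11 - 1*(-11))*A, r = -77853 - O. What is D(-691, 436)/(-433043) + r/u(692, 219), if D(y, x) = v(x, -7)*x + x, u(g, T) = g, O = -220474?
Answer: 61760723991/299665756 ≈ 206.10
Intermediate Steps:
r = 142621 (r = -77853 - 1*(-220474) = -77853 + 220474 = 142621)
v(A, C) = 0 (v(A, C) = (-11 + 11)*A = 0*A = 0)
D(y, x) = x (D(y, x) = 0*x + x = 0 + x = x)
D(-691, 436)/(-433043) + r/u(692, 219) = 436/(-433043) + 142621/692 = 436*(-1/433043) + 142621*(1/692) = -436/433043 + 142621/692 = 61760723991/299665756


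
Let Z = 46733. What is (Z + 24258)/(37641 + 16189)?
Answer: 70991/53830 ≈ 1.3188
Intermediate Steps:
(Z + 24258)/(37641 + 16189) = (46733 + 24258)/(37641 + 16189) = 70991/53830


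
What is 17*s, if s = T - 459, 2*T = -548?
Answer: -12461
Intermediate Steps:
T = -274 (T = (½)*(-548) = -274)
s = -733 (s = -274 - 459 = -733)
17*s = 17*(-733) = -12461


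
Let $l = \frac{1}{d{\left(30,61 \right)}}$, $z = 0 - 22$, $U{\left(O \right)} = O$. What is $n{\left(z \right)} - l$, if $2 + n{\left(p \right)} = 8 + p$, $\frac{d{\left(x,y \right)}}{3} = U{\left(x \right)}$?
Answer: $- \frac{1441}{90} \approx -16.011$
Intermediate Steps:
$d{\left(x,y \right)} = 3 x$
$z = -22$
$l = \frac{1}{90}$ ($l = \frac{1}{3 \cdot 30} = \frac{1}{90} \approx 0.011111$)
$n{\left(p \right)} = 6 + p$ ($n{\left(p \right)} = -2 + \left(8 + p\right) = 6 + p$)
$n{\left(z \right)} - l = \left(6 - 22\right) - \frac{1}{90} = -16 - \frac{1}{90} = - \frac{1441}{90}$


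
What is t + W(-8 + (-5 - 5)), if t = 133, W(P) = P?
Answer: 115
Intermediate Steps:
t + W(-8 + (-5 - 5)) = 133 + (-8 + (-5 - 5)) = 133 + (-8 - 10) = 133 - 18 = 115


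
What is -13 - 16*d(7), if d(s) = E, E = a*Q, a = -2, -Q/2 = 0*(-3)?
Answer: -13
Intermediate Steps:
Q = 0 (Q = -0*(-3) = -2*0 = 0)
E = 0 (E = -2*0 = 0)
d(s) = 0
-13 - 16*d(7) = -13 - 16*0 = -13 + 0 = -13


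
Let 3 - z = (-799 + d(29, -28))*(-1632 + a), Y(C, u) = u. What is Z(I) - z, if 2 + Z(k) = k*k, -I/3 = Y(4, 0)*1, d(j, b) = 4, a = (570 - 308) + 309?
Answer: 843490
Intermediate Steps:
a = 571 (a = 262 + 309 = 571)
z = -843492 (z = 3 - (-799 + 4)*(-1632 + 571) = 3 - (-795)*(-1061) = 3 - 1*843495 = 3 - 843495 = -843492)
I = 0 (I = -0 = -3*0 = 0)
Z(k) = -2 + k**2 (Z(k) = -2 + k*k = -2 + k**2)
Z(I) - z = (-2 + 0**2) - 1*(-843492) = (-2 + 0) + 843492 = -2 + 843492 = 843490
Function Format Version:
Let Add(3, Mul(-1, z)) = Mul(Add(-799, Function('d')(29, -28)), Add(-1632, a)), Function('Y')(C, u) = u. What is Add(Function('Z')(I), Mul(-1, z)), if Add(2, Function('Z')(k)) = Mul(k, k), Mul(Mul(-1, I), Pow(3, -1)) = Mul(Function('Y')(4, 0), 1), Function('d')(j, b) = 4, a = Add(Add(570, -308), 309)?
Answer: 843490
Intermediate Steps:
a = 571 (a = Add(262, 309) = 571)
z = -843492 (z = Add(3, Mul(-1, Mul(Add(-799, 4), Add(-1632, 571)))) = Add(3, Mul(-1, Mul(-795, -1061))) = Add(3, Mul(-1, 843495)) = Add(3, -843495) = -843492)
I = 0 (I = Mul(-3, Mul(0, 1)) = Mul(-3, 0) = 0)
Function('Z')(k) = Add(-2, Pow(k, 2)) (Function('Z')(k) = Add(-2, Mul(k, k)) = Add(-2, Pow(k, 2)))
Add(Function('Z')(I), Mul(-1, z)) = Add(Add(-2, Pow(0, 2)), Mul(-1, -843492)) = Add(Add(-2, 0), 843492) = Add(-2, 843492) = 843490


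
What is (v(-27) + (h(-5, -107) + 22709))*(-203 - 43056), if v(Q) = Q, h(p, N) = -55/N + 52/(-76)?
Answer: -1994765929440/2033 ≈ -9.8119e+8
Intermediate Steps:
h(p, N) = -13/19 - 55/N (h(p, N) = -55/N + 52*(-1/76) = -55/N - 13/19 = -13/19 - 55/N)
(v(-27) + (h(-5, -107) + 22709))*(-203 - 43056) = (-27 + ((-13/19 - 55/(-107)) + 22709))*(-203 - 43056) = (-27 + ((-13/19 - 55*(-1/107)) + 22709))*(-43259) = (-27 + ((-13/19 + 55/107) + 22709))*(-43259) = (-27 + (-346/2033 + 22709))*(-43259) = (-27 + 46167051/2033)*(-43259) = (46112160/2033)*(-43259) = -1994765929440/2033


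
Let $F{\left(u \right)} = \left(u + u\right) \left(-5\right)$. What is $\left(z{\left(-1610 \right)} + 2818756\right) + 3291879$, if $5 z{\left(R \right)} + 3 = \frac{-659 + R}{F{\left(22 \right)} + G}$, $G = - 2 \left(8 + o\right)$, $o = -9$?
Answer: $\frac{1332118753}{218} \approx 6.1106 \cdot 10^{6}$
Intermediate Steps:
$F{\left(u \right)} = - 10 u$ ($F{\left(u \right)} = 2 u \left(-5\right) = - 10 u$)
$G = 2$ ($G = - 2 \left(8 - 9\right) = \left(-2\right) \left(-1\right) = 2$)
$z{\left(R \right)} = \frac{1}{218} - \frac{R}{1090}$ ($z{\left(R \right)} = - \frac{3}{5} + \frac{\left(-659 + R\right) \frac{1}{\left(-10\right) 22 + 2}}{5} = - \frac{3}{5} + \frac{\left(-659 + R\right) \frac{1}{-220 + 2}}{5} = - \frac{3}{5} + \frac{\left(-659 + R\right) \frac{1}{-218}}{5} = - \frac{3}{5} + \frac{\left(-659 + R\right) \left(- \frac{1}{218}\right)}{5} = - \frac{3}{5} + \frac{\frac{659}{218} - \frac{R}{218}}{5} = - \frac{3}{5} - \left(- \frac{659}{1090} + \frac{R}{1090}\right) = \frac{1}{218} - \frac{R}{1090}$)
$\left(z{\left(-1610 \right)} + 2818756\right) + 3291879 = \left(\left(\frac{1}{218} - - \frac{161}{109}\right) + 2818756\right) + 3291879 = \left(\left(\frac{1}{218} + \frac{161}{109}\right) + 2818756\right) + 3291879 = \left(\frac{323}{218} + 2818756\right) + 3291879 = \frac{614489131}{218} + 3291879 = \frac{1332118753}{218}$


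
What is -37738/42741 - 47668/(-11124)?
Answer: 14977597/4402323 ≈ 3.4022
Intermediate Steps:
-37738/42741 - 47668/(-11124) = -37738*1/42741 - 47668*(-1/11124) = -37738/42741 + 11917/2781 = 14977597/4402323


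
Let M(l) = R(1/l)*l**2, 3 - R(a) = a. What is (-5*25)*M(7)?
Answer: -17500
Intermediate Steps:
R(a) = 3 - a
M(l) = l**2*(3 - 1/l) (M(l) = (3 - 1/l)*l**2 = l**2*(3 - 1/l))
(-5*25)*M(7) = (-5*25)*(7*(-1 + 3*7)) = -875*(-1 + 21) = -875*20 = -125*140 = -17500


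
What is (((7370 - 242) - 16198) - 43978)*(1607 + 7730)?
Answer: -495309176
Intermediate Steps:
(((7370 - 242) - 16198) - 43978)*(1607 + 7730) = ((7128 - 16198) - 43978)*9337 = (-9070 - 43978)*9337 = -53048*9337 = -495309176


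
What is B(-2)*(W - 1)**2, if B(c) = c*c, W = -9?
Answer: 400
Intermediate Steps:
B(c) = c**2
B(-2)*(W - 1)**2 = (-2)**2*(-9 - 1)**2 = 4*(-10)**2 = 4*100 = 400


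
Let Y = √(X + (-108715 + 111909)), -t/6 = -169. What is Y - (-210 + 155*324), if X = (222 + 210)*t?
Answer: -50010 + √441242 ≈ -49346.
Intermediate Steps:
t = 1014 (t = -6*(-169) = 1014)
X = 438048 (X = (222 + 210)*1014 = 432*1014 = 438048)
Y = √441242 (Y = √(438048 + (-108715 + 111909)) = √(438048 + 3194) = √441242 ≈ 664.26)
Y - (-210 + 155*324) = √441242 - (-210 + 155*324) = √441242 - (-210 + 50220) = √441242 - 1*50010 = √441242 - 50010 = -50010 + √441242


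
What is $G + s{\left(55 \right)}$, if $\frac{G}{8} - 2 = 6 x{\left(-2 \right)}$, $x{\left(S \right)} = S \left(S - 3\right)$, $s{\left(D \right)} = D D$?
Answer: $3521$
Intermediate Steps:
$s{\left(D \right)} = D^{2}$
$x{\left(S \right)} = S \left(-3 + S\right)$
$G = 496$ ($G = 16 + 8 \cdot 6 \left(- 2 \left(-3 - 2\right)\right) = 16 + 8 \cdot 6 \left(\left(-2\right) \left(-5\right)\right) = 16 + 8 \cdot 6 \cdot 10 = 16 + 8 \cdot 60 = 16 + 480 = 496$)
$G + s{\left(55 \right)} = 496 + 55^{2} = 496 + 3025 = 3521$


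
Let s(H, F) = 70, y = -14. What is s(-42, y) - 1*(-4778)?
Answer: 4848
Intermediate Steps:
s(-42, y) - 1*(-4778) = 70 - 1*(-4778) = 70 + 4778 = 4848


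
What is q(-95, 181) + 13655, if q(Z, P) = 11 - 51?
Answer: 13615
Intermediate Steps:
q(Z, P) = -40
q(-95, 181) + 13655 = -40 + 13655 = 13615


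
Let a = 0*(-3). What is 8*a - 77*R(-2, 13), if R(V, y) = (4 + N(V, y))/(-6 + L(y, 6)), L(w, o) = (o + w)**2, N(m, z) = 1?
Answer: -77/71 ≈ -1.0845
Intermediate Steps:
a = 0
R(V, y) = 5/(-6 + (6 + y)**2) (R(V, y) = (4 + 1)/(-6 + (6 + y)**2) = 5/(-6 + (6 + y)**2))
8*a - 77*R(-2, 13) = 8*0 - 385/(-6 + (6 + 13)**2) = 0 - 385/(-6 + 19**2) = 0 - 385/(-6 + 361) = 0 - 385/355 = 0 - 77*1/71 = 0 - 77/71 = -77/71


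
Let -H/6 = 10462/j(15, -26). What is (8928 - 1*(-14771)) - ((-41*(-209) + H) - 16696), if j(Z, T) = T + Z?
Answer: 287314/11 ≈ 26119.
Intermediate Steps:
H = 62772/11 (H = -62772/(-26 + 15) = -62772/(-11) = -62772*(-1)/11 = -6*(-10462/11) = 62772/11 ≈ 5706.5)
(8928 - 1*(-14771)) - ((-41*(-209) + H) - 16696) = (8928 - 1*(-14771)) - ((-41*(-209) + 62772/11) - 16696) = (8928 + 14771) - ((8569 + 62772/11) - 16696) = 23699 - (157031/11 - 16696) = 23699 - 1*(-26625/11) = 23699 + 26625/11 = 287314/11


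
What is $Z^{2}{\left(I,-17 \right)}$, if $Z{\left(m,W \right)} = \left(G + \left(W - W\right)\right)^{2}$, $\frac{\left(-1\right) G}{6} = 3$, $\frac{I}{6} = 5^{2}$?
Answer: $104976$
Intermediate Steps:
$I = 150$ ($I = 6 \cdot 5^{2} = 6 \cdot 25 = 150$)
$G = -18$ ($G = \left(-6\right) 3 = -18$)
$Z{\left(m,W \right)} = 324$ ($Z{\left(m,W \right)} = \left(-18 + \left(W - W\right)\right)^{2} = \left(-18 + 0\right)^{2} = \left(-18\right)^{2} = 324$)
$Z^{2}{\left(I,-17 \right)} = 324^{2} = 104976$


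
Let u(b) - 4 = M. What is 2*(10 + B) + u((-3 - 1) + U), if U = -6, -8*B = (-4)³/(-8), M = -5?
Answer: 17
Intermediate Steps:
B = -1 (B = -(-4)³/(8*(-8)) = -(-8)*(-1)/8 = -⅛*8 = -1)
u(b) = -1 (u(b) = 4 - 5 = -1)
2*(10 + B) + u((-3 - 1) + U) = 2*(10 - 1) - 1 = 2*9 - 1 = 18 - 1 = 17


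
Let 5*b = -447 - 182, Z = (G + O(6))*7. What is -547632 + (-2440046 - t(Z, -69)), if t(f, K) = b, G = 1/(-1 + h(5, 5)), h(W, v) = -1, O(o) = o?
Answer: -14937761/5 ≈ -2.9876e+6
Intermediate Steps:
G = -½ (G = 1/(-1 - 1) = 1/(-2) = -½ ≈ -0.50000)
Z = 77/2 (Z = (-½ + 6)*7 = (11/2)*7 = 77/2 ≈ 38.500)
b = -629/5 (b = (-447 - 182)/5 = (⅕)*(-629) = -629/5 ≈ -125.80)
t(f, K) = -629/5
-547632 + (-2440046 - t(Z, -69)) = -547632 + (-2440046 - 1*(-629/5)) = -547632 + (-2440046 + 629/5) = -547632 - 12199601/5 = -14937761/5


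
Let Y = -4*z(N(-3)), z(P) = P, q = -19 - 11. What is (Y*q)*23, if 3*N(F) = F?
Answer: -2760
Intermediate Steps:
q = -30
N(F) = F/3
Y = 4 (Y = -4*(-3)/3 = -4*(-1) = 4)
(Y*q)*23 = (4*(-30))*23 = -120*23 = -2760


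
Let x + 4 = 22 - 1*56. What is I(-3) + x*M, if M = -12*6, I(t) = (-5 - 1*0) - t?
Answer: 2734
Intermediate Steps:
I(t) = -5 - t (I(t) = (-5 + 0) - t = -5 - t)
M = -72
x = -38 (x = -4 + (22 - 1*56) = -4 + (22 - 56) = -4 - 34 = -38)
I(-3) + x*M = (-5 - 1*(-3)) - 38*(-72) = (-5 + 3) + 2736 = -2 + 2736 = 2734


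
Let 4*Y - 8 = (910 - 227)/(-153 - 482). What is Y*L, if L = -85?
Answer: -74749/508 ≈ -147.14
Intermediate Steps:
Y = 4397/2540 (Y = 2 + ((910 - 227)/(-153 - 482))/4 = 2 + (683/(-635))/4 = 2 + (683*(-1/635))/4 = 2 + (¼)*(-683/635) = 2 - 683/2540 = 4397/2540 ≈ 1.7311)
Y*L = (4397/2540)*(-85) = -74749/508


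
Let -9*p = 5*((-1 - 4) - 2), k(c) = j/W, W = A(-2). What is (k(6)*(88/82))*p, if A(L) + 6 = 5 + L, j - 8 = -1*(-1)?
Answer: -1540/123 ≈ -12.520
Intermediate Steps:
j = 9 (j = 8 - 1*(-1) = 8 + 1 = 9)
A(L) = -1 + L (A(L) = -6 + (5 + L) = -1 + L)
W = -3 (W = -1 - 2 = -3)
k(c) = -3 (k(c) = 9/(-3) = 9*(-⅓) = -3)
p = 35/9 (p = -5*((-1 - 4) - 2)/9 = -5*(-5 - 2)/9 = -5*(-7)/9 = -⅑*(-35) = 35/9 ≈ 3.8889)
(k(6)*(88/82))*p = -264/82*(35/9) = -3*44/41*(35/9) = -132/41*35/9 = -1540/123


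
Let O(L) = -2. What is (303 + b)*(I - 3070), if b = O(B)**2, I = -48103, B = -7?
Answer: -15710111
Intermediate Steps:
b = 4 (b = (-2)**2 = 4)
(303 + b)*(I - 3070) = (303 + 4)*(-48103 - 3070) = 307*(-51173) = -15710111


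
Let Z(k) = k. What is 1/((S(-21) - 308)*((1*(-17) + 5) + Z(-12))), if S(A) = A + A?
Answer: 1/8400 ≈ 0.00011905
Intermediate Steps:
S(A) = 2*A
1/((S(-21) - 308)*((1*(-17) + 5) + Z(-12))) = 1/((2*(-21) - 308)*((1*(-17) + 5) - 12)) = 1/((-42 - 308)*((-17 + 5) - 12)) = 1/(-350*(-12 - 12)) = 1/(-350*(-24)) = 1/8400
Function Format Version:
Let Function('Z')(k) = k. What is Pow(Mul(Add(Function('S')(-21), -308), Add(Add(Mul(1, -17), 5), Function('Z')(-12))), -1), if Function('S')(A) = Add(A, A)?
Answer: Rational(1, 8400) ≈ 0.00011905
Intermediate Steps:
Function('S')(A) = Mul(2, A)
Pow(Mul(Add(Function('S')(-21), -308), Add(Add(Mul(1, -17), 5), Function('Z')(-12))), -1) = Pow(Mul(Add(Mul(2, -21), -308), Add(Add(Mul(1, -17), 5), -12)), -1) = Pow(Mul(Add(-42, -308), Add(Add(-17, 5), -12)), -1) = Pow(Mul(-350, Add(-12, -12)), -1) = Pow(Mul(-350, -24), -1) = Pow(8400, -1) = Rational(1, 8400)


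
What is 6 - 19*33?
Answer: -621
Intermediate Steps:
6 - 19*33 = 6 - 627 = -621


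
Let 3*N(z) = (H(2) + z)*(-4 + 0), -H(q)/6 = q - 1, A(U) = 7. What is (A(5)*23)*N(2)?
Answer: 2576/3 ≈ 858.67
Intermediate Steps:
H(q) = 6 - 6*q (H(q) = -6*(q - 1) = -6*(-1 + q) = 6 - 6*q)
N(z) = 8 - 4*z/3 (N(z) = (((6 - 6*2) + z)*(-4 + 0))/3 = (((6 - 12) + z)*(-4))/3 = ((-6 + z)*(-4))/3 = (24 - 4*z)/3 = 8 - 4*z/3)
(A(5)*23)*N(2) = (7*23)*(8 - 4/3*2) = 161*(8 - 8/3) = 161*(16/3) = 2576/3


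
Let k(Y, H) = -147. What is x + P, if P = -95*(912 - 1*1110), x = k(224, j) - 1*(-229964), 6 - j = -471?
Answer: 248627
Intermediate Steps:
j = 477 (j = 6 - 1*(-471) = 6 + 471 = 477)
x = 229817 (x = -147 - 1*(-229964) = -147 + 229964 = 229817)
P = 18810 (P = -95*(912 - 1110) = -95*(-198) = 18810)
x + P = 229817 + 18810 = 248627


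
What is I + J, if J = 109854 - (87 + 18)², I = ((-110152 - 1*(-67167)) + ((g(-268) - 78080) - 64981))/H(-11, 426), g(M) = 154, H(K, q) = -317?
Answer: 31514685/317 ≈ 99415.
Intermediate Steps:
I = 185892/317 (I = ((-110152 - 1*(-67167)) + ((154 - 78080) - 64981))/(-317) = ((-110152 + 67167) + (-77926 - 64981))*(-1/317) = (-42985 - 142907)*(-1/317) = -185892*(-1/317) = 185892/317 ≈ 586.41)
J = 98829 (J = 109854 - 1*105² = 109854 - 1*11025 = 109854 - 11025 = 98829)
I + J = 185892/317 + 98829 = 31514685/317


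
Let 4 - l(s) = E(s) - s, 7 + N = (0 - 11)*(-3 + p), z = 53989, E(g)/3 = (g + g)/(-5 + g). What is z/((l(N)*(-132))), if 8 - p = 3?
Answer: 917813/67584 ≈ 13.580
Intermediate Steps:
p = 5 (p = 8 - 1*3 = 8 - 3 = 5)
E(g) = 6*g/(-5 + g) (E(g) = 3*((g + g)/(-5 + g)) = 3*((2*g)/(-5 + g)) = 3*(2*g/(-5 + g)) = 6*g/(-5 + g))
N = -29 (N = -7 + (0 - 11)*(-3 + 5) = -7 - 11*2 = -7 - 22 = -29)
l(s) = 4 + s - 6*s/(-5 + s) (l(s) = 4 - (6*s/(-5 + s) - s) = 4 - (-s + 6*s/(-5 + s)) = 4 + (s - 6*s/(-5 + s)) = 4 + s - 6*s/(-5 + s))
z/((l(N)*(-132))) = 53989/((((-20 + (-29)² - 7*(-29))/(-5 - 29))*(-132))) = 53989/((((-20 + 841 + 203)/(-34))*(-132))) = 53989/((-1/34*1024*(-132))) = 53989/((-512/17*(-132))) = 53989/(67584/17) = 53989*(17/67584) = 917813/67584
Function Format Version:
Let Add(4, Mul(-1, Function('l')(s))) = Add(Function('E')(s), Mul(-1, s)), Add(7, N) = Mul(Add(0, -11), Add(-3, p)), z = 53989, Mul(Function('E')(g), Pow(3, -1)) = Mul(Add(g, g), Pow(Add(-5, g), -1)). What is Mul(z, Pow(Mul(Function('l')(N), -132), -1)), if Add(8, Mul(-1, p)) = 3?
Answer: Rational(917813, 67584) ≈ 13.580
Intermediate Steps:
p = 5 (p = Add(8, Mul(-1, 3)) = Add(8, -3) = 5)
Function('E')(g) = Mul(6, g, Pow(Add(-5, g), -1)) (Function('E')(g) = Mul(3, Mul(Add(g, g), Pow(Add(-5, g), -1))) = Mul(3, Mul(Mul(2, g), Pow(Add(-5, g), -1))) = Mul(3, Mul(2, g, Pow(Add(-5, g), -1))) = Mul(6, g, Pow(Add(-5, g), -1)))
N = -29 (N = Add(-7, Mul(Add(0, -11), Add(-3, 5))) = Add(-7, Mul(-11, 2)) = Add(-7, -22) = -29)
Function('l')(s) = Add(4, s, Mul(-6, s, Pow(Add(-5, s), -1))) (Function('l')(s) = Add(4, Mul(-1, Add(Mul(6, s, Pow(Add(-5, s), -1)), Mul(-1, s)))) = Add(4, Mul(-1, Add(Mul(-1, s), Mul(6, s, Pow(Add(-5, s), -1))))) = Add(4, Add(s, Mul(-6, s, Pow(Add(-5, s), -1)))) = Add(4, s, Mul(-6, s, Pow(Add(-5, s), -1))))
Mul(z, Pow(Mul(Function('l')(N), -132), -1)) = Mul(53989, Pow(Mul(Mul(Pow(Add(-5, -29), -1), Add(-20, Pow(-29, 2), Mul(-7, -29))), -132), -1)) = Mul(53989, Pow(Mul(Mul(Pow(-34, -1), Add(-20, 841, 203)), -132), -1)) = Mul(53989, Pow(Mul(Mul(Rational(-1, 34), 1024), -132), -1)) = Mul(53989, Pow(Mul(Rational(-512, 17), -132), -1)) = Mul(53989, Pow(Rational(67584, 17), -1)) = Mul(53989, Rational(17, 67584)) = Rational(917813, 67584)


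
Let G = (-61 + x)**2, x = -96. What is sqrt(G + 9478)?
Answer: sqrt(34127) ≈ 184.73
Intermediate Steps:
G = 24649 (G = (-61 - 96)**2 = (-157)**2 = 24649)
sqrt(G + 9478) = sqrt(24649 + 9478) = sqrt(34127)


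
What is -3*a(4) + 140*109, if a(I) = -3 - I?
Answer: 15281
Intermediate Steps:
-3*a(4) + 140*109 = -3*(-3 - 1*4) + 140*109 = -3*(-3 - 4) + 15260 = -3*(-7) + 15260 = 21 + 15260 = 15281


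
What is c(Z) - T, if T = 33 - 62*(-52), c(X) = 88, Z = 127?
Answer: -3169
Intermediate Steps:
T = 3257 (T = 33 + 3224 = 3257)
c(Z) - T = 88 - 1*3257 = 88 - 3257 = -3169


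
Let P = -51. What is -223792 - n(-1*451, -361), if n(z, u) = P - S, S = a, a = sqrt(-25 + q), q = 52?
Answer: -223741 + 3*sqrt(3) ≈ -2.2374e+5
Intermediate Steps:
a = 3*sqrt(3) (a = sqrt(-25 + 52) = sqrt(27) = 3*sqrt(3) ≈ 5.1962)
S = 3*sqrt(3) ≈ 5.1962
n(z, u) = -51 - 3*sqrt(3)
-223792 - n(-1*451, -361) = -223792 - (-51 - 3*sqrt(3)) = -223792 + (51 + 3*sqrt(3)) = -223741 + 3*sqrt(3)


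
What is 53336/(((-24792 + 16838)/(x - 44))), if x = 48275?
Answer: -1286224308/3977 ≈ -3.2342e+5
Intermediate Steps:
53336/(((-24792 + 16838)/(x - 44))) = 53336/(((-24792 + 16838)/(48275 - 44))) = 53336/((-7954/48231)) = 53336/((-7954*1/48231)) = 53336/(-7954/48231) = 53336*(-48231/7954) = -1286224308/3977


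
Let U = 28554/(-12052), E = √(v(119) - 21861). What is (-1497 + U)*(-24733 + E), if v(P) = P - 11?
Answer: 223467576867/6026 - 27105597*I*√2417/6026 ≈ 3.7084e+7 - 2.2114e+5*I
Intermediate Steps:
v(P) = -11 + P
E = 3*I*√2417 (E = √((-11 + 119) - 21861) = √(108 - 21861) = √(-21753) = 3*I*√2417 ≈ 147.49*I)
U = -14277/6026 (U = 28554*(-1/12052) = -14277/6026 ≈ -2.3692)
(-1497 + U)*(-24733 + E) = (-1497 - 14277/6026)*(-24733 + 3*I*√2417) = -9035199*(-24733 + 3*I*√2417)/6026 = 223467576867/6026 - 27105597*I*√2417/6026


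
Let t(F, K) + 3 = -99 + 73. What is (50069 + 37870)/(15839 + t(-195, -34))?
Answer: 29313/5270 ≈ 5.5622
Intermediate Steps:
t(F, K) = -29 (t(F, K) = -3 + (-99 + 73) = -3 - 26 = -29)
(50069 + 37870)/(15839 + t(-195, -34)) = (50069 + 37870)/(15839 - 29) = 87939/15810 = 87939*(1/15810) = 29313/5270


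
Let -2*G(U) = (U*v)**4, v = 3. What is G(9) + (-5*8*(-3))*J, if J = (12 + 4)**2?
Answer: -470001/2 ≈ -2.3500e+5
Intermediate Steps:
J = 256 (J = 16**2 = 256)
G(U) = -81*U**4/2
G(9) + (-5*8*(-3))*J = -81/2*9**4 + (-5*8*(-3))*256 = -81/2*6561 - 40*(-3)*256 = -531441/2 + 120*256 = -531441/2 + 30720 = -470001/2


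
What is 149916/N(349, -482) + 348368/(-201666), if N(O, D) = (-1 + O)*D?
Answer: -127394849/48601506 ≈ -2.6212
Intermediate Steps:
N(O, D) = D*(-1 + O)
149916/N(349, -482) + 348368/(-201666) = 149916/((-482*(-1 + 349))) + 348368/(-201666) = 149916/((-482*348)) + 348368*(-1/201666) = 149916/(-167736) - 174184/100833 = 149916*(-1/167736) - 174184/100833 = -12493/13978 - 174184/100833 = -127394849/48601506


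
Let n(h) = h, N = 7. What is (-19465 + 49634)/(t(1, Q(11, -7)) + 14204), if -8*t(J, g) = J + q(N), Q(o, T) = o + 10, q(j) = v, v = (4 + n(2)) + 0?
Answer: 241352/113625 ≈ 2.1241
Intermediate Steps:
v = 6 (v = (4 + 2) + 0 = 6 + 0 = 6)
q(j) = 6
Q(o, T) = 10 + o
t(J, g) = -3/4 - J/8 (t(J, g) = -(J + 6)/8 = -(6 + J)/8 = -3/4 - J/8)
(-19465 + 49634)/(t(1, Q(11, -7)) + 14204) = (-19465 + 49634)/((-3/4 - 1/8*1) + 14204) = 30169/((-3/4 - 1/8) + 14204) = 30169/(-7/8 + 14204) = 30169/(113625/8) = 30169*(8/113625) = 241352/113625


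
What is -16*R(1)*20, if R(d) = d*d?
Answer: -320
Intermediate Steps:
R(d) = d**2
-16*R(1)*20 = -16*1**2*20 = -16*1*20 = -16*20 = -320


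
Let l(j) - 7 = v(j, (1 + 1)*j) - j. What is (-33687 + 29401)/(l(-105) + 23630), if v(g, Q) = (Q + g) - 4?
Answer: -4286/23423 ≈ -0.18298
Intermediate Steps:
v(g, Q) = -4 + Q + g
l(j) = 3 + 2*j (l(j) = 7 + ((-4 + (1 + 1)*j + j) - j) = 7 + ((-4 + 2*j + j) - j) = 7 + ((-4 + 3*j) - j) = 7 + (-4 + 2*j) = 3 + 2*j)
(-33687 + 29401)/(l(-105) + 23630) = (-33687 + 29401)/((3 + 2*(-105)) + 23630) = -4286/((3 - 210) + 23630) = -4286/(-207 + 23630) = -4286/23423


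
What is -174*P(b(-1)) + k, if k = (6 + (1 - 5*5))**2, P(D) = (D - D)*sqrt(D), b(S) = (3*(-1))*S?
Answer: 324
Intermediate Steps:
b(S) = -3*S
P(D) = 0 (P(D) = 0*sqrt(D) = 0)
k = 324 (k = (6 + (1 - 25))**2 = (6 - 24)**2 = (-18)**2 = 324)
-174*P(b(-1)) + k = -174*0 + 324 = 0 + 324 = 324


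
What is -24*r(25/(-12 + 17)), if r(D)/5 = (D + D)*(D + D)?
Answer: -12000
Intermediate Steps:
r(D) = 20*D**2 (r(D) = 5*((D + D)*(D + D)) = 5*((2*D)*(2*D)) = 5*(4*D**2) = 20*D**2)
-24*r(25/(-12 + 17)) = -480*(25/(-12 + 17))**2 = -480*(25/5)**2 = -480*(25*(1/5))**2 = -480*5**2 = -480*25 = -24*500 = -12000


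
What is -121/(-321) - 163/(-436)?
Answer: 105079/139956 ≈ 0.75080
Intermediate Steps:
-121/(-321) - 163/(-436) = -121*(-1/321) - 163*(-1/436) = 121/321 + 163/436 = 105079/139956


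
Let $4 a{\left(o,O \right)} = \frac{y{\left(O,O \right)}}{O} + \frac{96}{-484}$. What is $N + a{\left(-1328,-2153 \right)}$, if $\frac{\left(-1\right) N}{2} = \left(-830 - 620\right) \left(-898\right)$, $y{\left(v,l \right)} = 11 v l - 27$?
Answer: $- \frac{679970399046}{260513} \approx -2.6101 \cdot 10^{6}$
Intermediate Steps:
$y{\left(v,l \right)} = -27 + 11 l v$ ($y{\left(v,l \right)} = 11 l v - 27 = -27 + 11 l v$)
$a{\left(o,O \right)} = - \frac{6}{121} + \frac{-27 + 11 O^{2}}{4 O}$ ($a{\left(o,O \right)} = \frac{\frac{-27 + 11 O O}{O} + \frac{96}{-484}}{4} = \frac{\frac{-27 + 11 O^{2}}{O} + 96 \left(- \frac{1}{484}\right)}{4} = \frac{\frac{-27 + 11 O^{2}}{O} - \frac{24}{121}}{4} = \frac{- \frac{24}{121} + \frac{-27 + 11 O^{2}}{O}}{4} = - \frac{6}{121} + \frac{-27 + 11 O^{2}}{4 O}$)
$N = -2604200$ ($N = - 2 \left(-830 - 620\right) \left(-898\right) = - 2 \left(\left(-1450\right) \left(-898\right)\right) = \left(-2\right) 1302100 = -2604200$)
$N + a{\left(-1328,-2153 \right)} = -2604200 + \frac{-3267 - -51672 + 1331 \left(-2153\right)^{2}}{484 \left(-2153\right)} = -2604200 + \frac{1}{484} \left(- \frac{1}{2153}\right) \left(-3267 + 51672 + 1331 \cdot 4635409\right) = -2604200 + \frac{1}{484} \left(- \frac{1}{2153}\right) \left(-3267 + 51672 + 6169729379\right) = -2604200 + \frac{1}{484} \left(- \frac{1}{2153}\right) 6169777784 = -2604200 - \frac{1542444446}{260513} = - \frac{679970399046}{260513}$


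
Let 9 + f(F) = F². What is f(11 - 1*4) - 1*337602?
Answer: -337562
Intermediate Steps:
f(F) = -9 + F²
f(11 - 1*4) - 1*337602 = (-9 + (11 - 1*4)²) - 1*337602 = (-9 + (11 - 4)²) - 337602 = (-9 + 7²) - 337602 = (-9 + 49) - 337602 = 40 - 337602 = -337562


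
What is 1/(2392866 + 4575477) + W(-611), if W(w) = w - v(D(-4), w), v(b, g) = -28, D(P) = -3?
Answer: -4062543968/6968343 ≈ -583.00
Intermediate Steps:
W(w) = 28 + w (W(w) = w - 1*(-28) = w + 28 = 28 + w)
1/(2392866 + 4575477) + W(-611) = 1/(2392866 + 4575477) + (28 - 611) = 1/6968343 - 583 = -4062543968/6968343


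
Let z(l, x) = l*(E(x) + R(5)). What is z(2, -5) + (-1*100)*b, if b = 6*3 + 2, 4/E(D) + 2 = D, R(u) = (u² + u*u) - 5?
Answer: -13378/7 ≈ -1911.1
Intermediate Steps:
R(u) = -5 + 2*u² (R(u) = (u² + u²) - 5 = 2*u² - 5 = -5 + 2*u²)
E(D) = 4/(-2 + D)
z(l, x) = l*(45 + 4/(-2 + x)) (z(l, x) = l*(4/(-2 + x) + (-5 + 2*5²)) = l*(4/(-2 + x) + (-5 + 2*25)) = l*(4/(-2 + x) + (-5 + 50)) = l*(4/(-2 + x) + 45) = l*(45 + 4/(-2 + x)))
b = 20 (b = 18 + 2 = 20)
z(2, -5) + (-1*100)*b = 2*(-86 + 45*(-5))/(-2 - 5) - 1*100*20 = 2*(-86 - 225)/(-7) - 100*20 = 2*(-⅐)*(-311) - 2000 = 622/7 - 2000 = -13378/7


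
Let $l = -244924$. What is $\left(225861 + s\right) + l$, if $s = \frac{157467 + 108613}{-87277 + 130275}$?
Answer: $- \frac{409702397}{21499} \approx -19057.0$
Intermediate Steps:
$s = \frac{133040}{21499}$ ($s = \frac{266080}{42998} = 266080 \cdot \frac{1}{42998} = \frac{133040}{21499} \approx 6.1882$)
$\left(225861 + s\right) + l = \left(225861 + \frac{133040}{21499}\right) - 244924 = \frac{4855918679}{21499} - 244924 = - \frac{409702397}{21499}$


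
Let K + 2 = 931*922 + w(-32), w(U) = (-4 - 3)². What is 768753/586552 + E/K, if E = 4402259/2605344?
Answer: 214915106678769337/163978152061467744 ≈ 1.3106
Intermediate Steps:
w(U) = 49 (w(U) = (-7)² = 49)
E = 4402259/2605344 (E = 4402259*(1/2605344) = 4402259/2605344 ≈ 1.6897)
K = 858429 (K = -2 + (931*922 + 49) = -2 + (858382 + 49) = -2 + 858431 = 858429)
768753/586552 + E/K = 768753/586552 + (4402259/2605344)/858429 = 768753*(1/586552) + (4402259/2605344)*(1/858429) = 768753/586552 + 4402259/2236502844576 = 214915106678769337/163978152061467744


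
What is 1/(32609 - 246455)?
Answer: -1/213846 ≈ -4.6763e-6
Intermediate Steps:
1/(32609 - 246455) = 1/(-213846) = -1/213846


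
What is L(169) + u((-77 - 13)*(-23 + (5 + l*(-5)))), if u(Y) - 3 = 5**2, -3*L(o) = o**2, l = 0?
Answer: -28477/3 ≈ -9492.3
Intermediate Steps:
L(o) = -o**2/3
u(Y) = 28 (u(Y) = 3 + 5**2 = 3 + 25 = 28)
L(169) + u((-77 - 13)*(-23 + (5 + l*(-5)))) = -1/3*169**2 + 28 = -1/3*28561 + 28 = -28561/3 + 28 = -28477/3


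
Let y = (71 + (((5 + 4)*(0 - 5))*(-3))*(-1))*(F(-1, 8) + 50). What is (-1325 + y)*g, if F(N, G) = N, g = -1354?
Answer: 6040194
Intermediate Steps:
y = -3136 (y = (71 + (((5 + 4)*(0 - 5))*(-3))*(-1))*(-1 + 50) = (71 + ((9*(-5))*(-3))*(-1))*49 = (71 - 45*(-3)*(-1))*49 = (71 + 135*(-1))*49 = (71 - 135)*49 = -64*49 = -3136)
(-1325 + y)*g = (-1325 - 3136)*(-1354) = -4461*(-1354) = 6040194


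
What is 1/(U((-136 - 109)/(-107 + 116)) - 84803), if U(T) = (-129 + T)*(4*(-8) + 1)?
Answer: -9/719641 ≈ -1.2506e-5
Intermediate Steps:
U(T) = 3999 - 31*T (U(T) = (-129 + T)*(-32 + 1) = (-129 + T)*(-31) = 3999 - 31*T)
1/(U((-136 - 109)/(-107 + 116)) - 84803) = 1/((3999 - 31*(-136 - 109)/(-107 + 116)) - 84803) = 1/((3999 - (-7595)/9) - 84803) = 1/((3999 - 31*(-245/9)) - 84803) = 1/((3999 + 7595/9) - 84803) = 1/(43586/9 - 84803) = 1/(-719641/9) = -9/719641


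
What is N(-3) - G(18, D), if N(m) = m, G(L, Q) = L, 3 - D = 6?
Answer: -21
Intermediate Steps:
D = -3 (D = 3 - 1*6 = 3 - 6 = -3)
N(-3) - G(18, D) = -3 - 1*18 = -3 - 18 = -21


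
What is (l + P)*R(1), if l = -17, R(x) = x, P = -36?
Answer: -53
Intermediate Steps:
(l + P)*R(1) = (-17 - 36)*1 = -53*1 = -53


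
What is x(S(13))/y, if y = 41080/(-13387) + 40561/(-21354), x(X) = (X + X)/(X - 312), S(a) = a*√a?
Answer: 7432515948/799579596401 + 13721567904*√13/799579596401 ≈ 0.071170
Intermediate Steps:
S(a) = a^(3/2)
x(X) = 2*X/(-312 + X) (x(X) = (2*X)/(-312 + X) = 2*X/(-312 + X))
y = -1420212427/285865998 (y = 41080*(-1/13387) + 40561*(-1/21354) = -41080/13387 - 40561/21354 = -1420212427/285865998 ≈ -4.9681)
x(S(13))/y = (2*13^(3/2)/(-312 + 13^(3/2)))/(-1420212427/285865998) = (2*(13*√13)/(-312 + 13*√13))*(-285865998/1420212427) = (26*√13/(-312 + 13*√13))*(-285865998/1420212427) = -7432515948*√13/(1420212427*(-312 + 13*√13))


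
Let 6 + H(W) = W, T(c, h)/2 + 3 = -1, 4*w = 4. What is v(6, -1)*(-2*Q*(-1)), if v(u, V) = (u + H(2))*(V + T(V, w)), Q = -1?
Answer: 36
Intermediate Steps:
w = 1 (w = (1/4)*4 = 1)
T(c, h) = -8 (T(c, h) = -6 + 2*(-1) = -6 - 2 = -8)
H(W) = -6 + W
v(u, V) = (-8 + V)*(-4 + u) (v(u, V) = (u + (-6 + 2))*(V - 8) = (u - 4)*(-8 + V) = (-4 + u)*(-8 + V) = (-8 + V)*(-4 + u))
v(6, -1)*(-2*Q*(-1)) = (32 - 8*6 - 4*(-1) - 1*6)*(-2*(-1)*(-1)) = (32 - 48 + 4 - 6)*(2*(-1)) = -18*(-2) = 36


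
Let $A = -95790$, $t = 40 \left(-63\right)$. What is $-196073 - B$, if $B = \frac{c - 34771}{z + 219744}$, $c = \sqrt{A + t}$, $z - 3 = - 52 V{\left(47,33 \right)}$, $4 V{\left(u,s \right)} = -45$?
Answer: $- \frac{43201121465}{220332} - \frac{i \sqrt{98310}}{220332} \approx -1.9607 \cdot 10^{5} - 0.0014231 i$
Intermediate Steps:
$V{\left(u,s \right)} = - \frac{45}{4}$ ($V{\left(u,s \right)} = \frac{1}{4} \left(-45\right) = - \frac{45}{4}$)
$t = -2520$
$z = 588$ ($z = 3 - -585 = 3 + 585 = 588$)
$c = i \sqrt{98310}$ ($c = \sqrt{-95790 - 2520} = \sqrt{-98310} = i \sqrt{98310} \approx 313.54 i$)
$B = - \frac{34771}{220332} + \frac{i \sqrt{98310}}{220332}$ ($B = \frac{i \sqrt{98310} - 34771}{588 + 219744} = \frac{-34771 + i \sqrt{98310}}{220332} = \left(-34771 + i \sqrt{98310}\right) \frac{1}{220332} = - \frac{34771}{220332} + \frac{i \sqrt{98310}}{220332} \approx -0.15781 + 0.0014231 i$)
$-196073 - B = -196073 - \left(- \frac{34771}{220332} + \frac{i \sqrt{98310}}{220332}\right) = -196073 + \left(\frac{34771}{220332} - \frac{i \sqrt{98310}}{220332}\right) = - \frac{43201121465}{220332} - \frac{i \sqrt{98310}}{220332}$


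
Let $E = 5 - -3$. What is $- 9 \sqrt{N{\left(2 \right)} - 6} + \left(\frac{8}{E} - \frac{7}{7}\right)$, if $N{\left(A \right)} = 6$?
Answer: $0$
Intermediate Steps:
$E = 8$ ($E = 5 + 3 = 8$)
$- 9 \sqrt{N{\left(2 \right)} - 6} + \left(\frac{8}{E} - \frac{7}{7}\right) = - 9 \sqrt{6 - 6} + \left(\frac{8}{8} - \frac{7}{7}\right) = - 9 \sqrt{0} + \left(8 \cdot \frac{1}{8} - 1\right) = \left(-9\right) 0 + \left(1 - 1\right) = 0 + 0 = 0$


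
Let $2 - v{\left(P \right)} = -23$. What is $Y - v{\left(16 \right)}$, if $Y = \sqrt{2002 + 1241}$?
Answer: $-25 + \sqrt{3243} \approx 31.947$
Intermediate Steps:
$Y = \sqrt{3243} \approx 56.947$
$v{\left(P \right)} = 25$ ($v{\left(P \right)} = 2 - -23 = 2 + 23 = 25$)
$Y - v{\left(16 \right)} = \sqrt{3243} - 25 = -25 + \sqrt{3243}$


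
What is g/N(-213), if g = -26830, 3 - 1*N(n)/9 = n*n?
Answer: 13415/204147 ≈ 0.065712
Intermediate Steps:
N(n) = 27 - 9*n**2 (N(n) = 27 - 9*n*n = 27 - 9*n**2)
g/N(-213) = -26830/(27 - 9*(-213)**2) = -26830/(27 - 9*45369) = -26830/(27 - 408321) = -26830/(-408294) = -26830*(-1/408294) = 13415/204147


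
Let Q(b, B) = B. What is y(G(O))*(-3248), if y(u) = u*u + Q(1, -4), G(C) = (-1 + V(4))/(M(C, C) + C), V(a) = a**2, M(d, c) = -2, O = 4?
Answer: -169708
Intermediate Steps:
G(C) = 15/(-2 + C) (G(C) = (-1 + 4**2)/(-2 + C) = (-1 + 16)/(-2 + C) = 15/(-2 + C))
y(u) = -4 + u**2 (y(u) = u*u - 4 = u**2 - 4 = -4 + u**2)
y(G(O))*(-3248) = (-4 + (15/(-2 + 4))**2)*(-3248) = (-4 + (15/2)**2)*(-3248) = (-4 + 225/4)*(-3248) = (209/4)*(-3248) = -169708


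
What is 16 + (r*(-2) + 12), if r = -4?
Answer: 36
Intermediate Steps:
16 + (r*(-2) + 12) = 16 + (-4*(-2) + 12) = 16 + (8 + 12) = 16 + 20 = 36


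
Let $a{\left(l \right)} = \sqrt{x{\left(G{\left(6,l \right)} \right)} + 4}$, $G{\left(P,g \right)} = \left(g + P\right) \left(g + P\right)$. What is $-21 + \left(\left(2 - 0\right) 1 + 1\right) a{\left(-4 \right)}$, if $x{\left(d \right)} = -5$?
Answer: $-21 + 3 i \approx -21.0 + 3.0 i$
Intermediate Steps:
$G{\left(P,g \right)} = \left(P + g\right)^{2}$ ($G{\left(P,g \right)} = \left(P + g\right) \left(P + g\right) = \left(P + g\right)^{2}$)
$a{\left(l \right)} = i$ ($a{\left(l \right)} = \sqrt{-5 + 4} = \sqrt{-1} = i$)
$-21 + \left(\left(2 - 0\right) 1 + 1\right) a{\left(-4 \right)} = -21 + \left(\left(2 - 0\right) 1 + 1\right) i = -21 + \left(\left(2 + 0\right) 1 + 1\right) i = -21 + \left(2 \cdot 1 + 1\right) i = -21 + \left(2 + 1\right) i = -21 + 3 i$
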